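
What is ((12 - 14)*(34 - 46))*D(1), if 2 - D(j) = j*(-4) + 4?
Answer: 48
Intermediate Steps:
D(j) = -2 + 4*j (D(j) = 2 - (j*(-4) + 4) = 2 - (-4*j + 4) = 2 - (4 - 4*j) = 2 + (-4 + 4*j) = -2 + 4*j)
((12 - 14)*(34 - 46))*D(1) = ((12 - 14)*(34 - 46))*(-2 + 4*1) = (-2*(-12))*(-2 + 4) = 24*2 = 48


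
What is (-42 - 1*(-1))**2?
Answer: 1681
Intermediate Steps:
(-42 - 1*(-1))**2 = (-42 + 1)**2 = (-41)**2 = 1681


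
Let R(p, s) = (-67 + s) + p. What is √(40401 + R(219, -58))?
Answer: √40495 ≈ 201.23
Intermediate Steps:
R(p, s) = -67 + p + s
√(40401 + R(219, -58)) = √(40401 + (-67 + 219 - 58)) = √(40401 + 94) = √40495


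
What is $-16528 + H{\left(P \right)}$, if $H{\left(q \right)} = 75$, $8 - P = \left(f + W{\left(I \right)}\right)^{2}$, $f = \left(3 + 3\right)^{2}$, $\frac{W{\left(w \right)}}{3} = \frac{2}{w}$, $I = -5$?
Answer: $-16453$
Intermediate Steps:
$W{\left(w \right)} = \frac{6}{w}$ ($W{\left(w \right)} = 3 \frac{2}{w} = \frac{6}{w}$)
$f = 36$ ($f = 6^{2} = 36$)
$P = - \frac{30076}{25}$ ($P = 8 - \left(36 + \frac{6}{-5}\right)^{2} = 8 - \left(36 + 6 \left(- \frac{1}{5}\right)\right)^{2} = 8 - \left(36 - \frac{6}{5}\right)^{2} = 8 - \left(\frac{174}{5}\right)^{2} = 8 - \frac{30276}{25} = - \frac{30076}{25} \approx -1203.0$)
$-16528 + H{\left(P \right)} = -16528 + 75 = -16453$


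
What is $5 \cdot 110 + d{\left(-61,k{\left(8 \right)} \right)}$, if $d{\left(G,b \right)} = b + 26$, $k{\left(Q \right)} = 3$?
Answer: $579$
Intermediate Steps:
$d{\left(G,b \right)} = 26 + b$
$5 \cdot 110 + d{\left(-61,k{\left(8 \right)} \right)} = 5 \cdot 110 + \left(26 + 3\right) = 550 + 29 = 579$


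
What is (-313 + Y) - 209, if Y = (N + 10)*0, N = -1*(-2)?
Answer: -522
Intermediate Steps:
N = 2
Y = 0 (Y = (2 + 10)*0 = 12*0 = 0)
(-313 + Y) - 209 = (-313 + 0) - 209 = -313 - 209 = -522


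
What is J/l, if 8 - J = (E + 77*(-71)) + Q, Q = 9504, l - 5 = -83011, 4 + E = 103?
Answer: 2064/41503 ≈ 0.049731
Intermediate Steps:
E = 99 (E = -4 + 103 = 99)
l = -83006 (l = 5 - 83011 = -83006)
J = -4128 (J = 8 - ((99 + 77*(-71)) + 9504) = 8 - ((99 - 5467) + 9504) = 8 - (-5368 + 9504) = 8 - 1*4136 = 8 - 4136 = -4128)
J/l = -4128/(-83006) = -4128*(-1/83006) = 2064/41503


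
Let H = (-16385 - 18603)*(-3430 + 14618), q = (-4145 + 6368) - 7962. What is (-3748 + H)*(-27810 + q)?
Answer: 13132739007108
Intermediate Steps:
q = -5739 (q = 2223 - 7962 = -5739)
H = -391445744 (H = -34988*11188 = -391445744)
(-3748 + H)*(-27810 + q) = (-3748 - 391445744)*(-27810 - 5739) = -391449492*(-33549) = 13132739007108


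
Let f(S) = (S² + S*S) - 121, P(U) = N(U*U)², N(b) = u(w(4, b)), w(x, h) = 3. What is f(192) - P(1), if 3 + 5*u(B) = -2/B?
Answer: 16561454/225 ≈ 73607.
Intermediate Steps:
u(B) = -⅗ - 2/(5*B) (u(B) = -⅗ + (-2/B)/5 = -⅗ - 2/(5*B))
N(b) = -11/15 (N(b) = (⅕)*(-2 - 3*3)/3 = (⅕)*(⅓)*(-2 - 9) = (⅕)*(⅓)*(-11) = -11/15)
P(U) = 121/225 (P(U) = (-11/15)² = 121/225)
f(S) = -121 + 2*S² (f(S) = (S² + S²) - 121 = 2*S² - 121 = -121 + 2*S²)
f(192) - P(1) = (-121 + 2*192²) - 1*121/225 = (-121 + 2*36864) - 121/225 = (-121 + 73728) - 121/225 = 73607 - 121/225 = 16561454/225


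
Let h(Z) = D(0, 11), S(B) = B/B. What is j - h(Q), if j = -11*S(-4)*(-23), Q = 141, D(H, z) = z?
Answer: 242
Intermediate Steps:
S(B) = 1
h(Z) = 11
j = 253 (j = -11*1*(-23) = -11*(-23) = 253)
j - h(Q) = 253 - 1*11 = 253 - 11 = 242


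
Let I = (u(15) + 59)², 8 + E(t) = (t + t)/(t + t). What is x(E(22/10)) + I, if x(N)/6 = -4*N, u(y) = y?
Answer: 5644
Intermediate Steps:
E(t) = -7 (E(t) = -8 + (t + t)/(t + t) = -8 + (2*t)/((2*t)) = -8 + (2*t)*(1/(2*t)) = -8 + 1 = -7)
x(N) = -24*N (x(N) = 6*(-4*N) = -24*N)
I = 5476 (I = (15 + 59)² = 74² = 5476)
x(E(22/10)) + I = -24*(-7) + 5476 = 168 + 5476 = 5644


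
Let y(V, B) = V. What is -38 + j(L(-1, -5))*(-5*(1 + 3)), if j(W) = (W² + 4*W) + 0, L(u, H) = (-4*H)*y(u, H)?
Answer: -6438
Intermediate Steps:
L(u, H) = -4*H*u (L(u, H) = (-4*H)*u = -4*H*u)
j(W) = W² + 4*W
-38 + j(L(-1, -5))*(-5*(1 + 3)) = -38 + ((-4*(-5)*(-1))*(4 - 4*(-5)*(-1)))*(-5*(1 + 3)) = -38 + (-20*(4 - 20))*(-5*4) = -38 - 20*(-16)*(-20) = -38 + 320*(-20) = -38 - 6400 = -6438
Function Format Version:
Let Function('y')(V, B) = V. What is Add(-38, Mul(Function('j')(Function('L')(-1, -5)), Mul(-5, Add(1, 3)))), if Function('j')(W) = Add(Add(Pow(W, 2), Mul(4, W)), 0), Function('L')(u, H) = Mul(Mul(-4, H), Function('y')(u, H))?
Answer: -6438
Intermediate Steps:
Function('L')(u, H) = Mul(-4, H, u) (Function('L')(u, H) = Mul(Mul(-4, H), u) = Mul(-4, H, u))
Function('j')(W) = Add(Pow(W, 2), Mul(4, W))
Add(-38, Mul(Function('j')(Function('L')(-1, -5)), Mul(-5, Add(1, 3)))) = Add(-38, Mul(Mul(Mul(-4, -5, -1), Add(4, Mul(-4, -5, -1))), Mul(-5, Add(1, 3)))) = Add(-38, Mul(Mul(-20, Add(4, -20)), Mul(-5, 4))) = Add(-38, Mul(Mul(-20, -16), -20)) = Add(-38, Mul(320, -20)) = Add(-38, -6400) = -6438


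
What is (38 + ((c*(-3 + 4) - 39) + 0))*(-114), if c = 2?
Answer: -114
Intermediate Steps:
(38 + ((c*(-3 + 4) - 39) + 0))*(-114) = (38 + ((2*(-3 + 4) - 39) + 0))*(-114) = (38 + ((2*1 - 39) + 0))*(-114) = (38 + ((2 - 39) + 0))*(-114) = (38 + (-37 + 0))*(-114) = (38 - 37)*(-114) = 1*(-114) = -114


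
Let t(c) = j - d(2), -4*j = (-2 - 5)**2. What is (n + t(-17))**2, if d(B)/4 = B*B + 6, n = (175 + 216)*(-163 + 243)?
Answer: 15602757921/16 ≈ 9.7517e+8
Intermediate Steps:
n = 31280 (n = 391*80 = 31280)
d(B) = 24 + 4*B**2 (d(B) = 4*(B*B + 6) = 4*(B**2 + 6) = 4*(6 + B**2) = 24 + 4*B**2)
j = -49/4 (j = -(-2 - 5)**2/4 = -1/4*(-7)**2 = -1/4*49 = -49/4 ≈ -12.250)
t(c) = -209/4 (t(c) = -49/4 - (24 + 4*2**2) = -49/4 - (24 + 4*4) = -49/4 - (24 + 16) = -49/4 - 1*40 = -49/4 - 40 = -209/4)
(n + t(-17))**2 = (31280 - 209/4)**2 = (124911/4)**2 = 15602757921/16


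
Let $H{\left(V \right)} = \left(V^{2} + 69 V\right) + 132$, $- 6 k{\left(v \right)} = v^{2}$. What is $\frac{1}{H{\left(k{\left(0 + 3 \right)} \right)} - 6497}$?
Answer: $- \frac{4}{25865} \approx -0.00015465$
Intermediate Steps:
$k{\left(v \right)} = - \frac{v^{2}}{6}$
$H{\left(V \right)} = 132 + V^{2} + 69 V$
$\frac{1}{H{\left(k{\left(0 + 3 \right)} \right)} - 6497} = \frac{1}{\left(132 + \left(- \frac{\left(0 + 3\right)^{2}}{6}\right)^{2} + 69 \left(- \frac{\left(0 + 3\right)^{2}}{6}\right)\right) - 6497} = \frac{1}{\left(132 + \left(- \frac{3^{2}}{6}\right)^{2} + 69 \left(- \frac{3^{2}}{6}\right)\right) - 6497} = \frac{1}{\left(132 + \left(\left(- \frac{1}{6}\right) 9\right)^{2} + 69 \left(\left(- \frac{1}{6}\right) 9\right)\right) - 6497} = \frac{1}{\left(132 + \left(- \frac{3}{2}\right)^{2} + 69 \left(- \frac{3}{2}\right)\right) - 6497} = \frac{1}{\left(132 + \frac{9}{4} - \frac{207}{2}\right) - 6497} = \frac{1}{\frac{123}{4} - 6497} = \frac{1}{- \frac{25865}{4}} = - \frac{4}{25865}$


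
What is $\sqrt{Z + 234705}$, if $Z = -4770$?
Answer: $\sqrt{229935} \approx 479.52$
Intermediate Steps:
$\sqrt{Z + 234705} = \sqrt{-4770 + 234705} = \sqrt{229935}$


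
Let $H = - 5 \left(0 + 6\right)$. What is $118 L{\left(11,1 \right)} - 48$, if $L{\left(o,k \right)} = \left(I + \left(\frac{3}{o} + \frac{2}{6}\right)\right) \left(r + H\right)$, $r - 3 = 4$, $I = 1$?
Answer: $- \frac{145426}{33} \approx -4406.9$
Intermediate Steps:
$H = -30$ ($H = \left(-5\right) 6 = -30$)
$r = 7$ ($r = 3 + 4 = 7$)
$L{\left(o,k \right)} = - \frac{92}{3} - \frac{69}{o}$ ($L{\left(o,k \right)} = \left(1 + \left(\frac{3}{o} + \frac{2}{6}\right)\right) \left(7 - 30\right) = \left(1 + \left(\frac{3}{o} + 2 \cdot \frac{1}{6}\right)\right) \left(-23\right) = \left(1 + \left(\frac{3}{o} + \frac{1}{3}\right)\right) \left(-23\right) = \left(1 + \left(\frac{1}{3} + \frac{3}{o}\right)\right) \left(-23\right) = \left(\frac{4}{3} + \frac{3}{o}\right) \left(-23\right) = - \frac{92}{3} - \frac{69}{o}$)
$118 L{\left(11,1 \right)} - 48 = 118 \left(- \frac{92}{3} - \frac{69}{11}\right) - 48 = 118 \left(- \frac{1219}{33}\right) - 48 = - \frac{143842}{33} - 48 = - \frac{145426}{33}$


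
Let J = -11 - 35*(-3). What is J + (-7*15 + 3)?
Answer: -8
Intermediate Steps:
J = 94 (J = -11 + 105 = 94)
J + (-7*15 + 3) = 94 + (-7*15 + 3) = 94 + (-105 + 3) = 94 - 102 = -8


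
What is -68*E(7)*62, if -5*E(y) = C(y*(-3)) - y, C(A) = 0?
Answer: -29512/5 ≈ -5902.4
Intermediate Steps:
E(y) = y/5 (E(y) = -(0 - y)/5 = -(-1)*y/5 = y/5)
-68*E(7)*62 = -68*7/5*62 = -476/5*62 = -29512/5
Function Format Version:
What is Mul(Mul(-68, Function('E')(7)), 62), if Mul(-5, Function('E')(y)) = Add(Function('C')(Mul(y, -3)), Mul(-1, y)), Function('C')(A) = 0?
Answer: Rational(-29512, 5) ≈ -5902.4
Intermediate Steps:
Function('E')(y) = Mul(Rational(1, 5), y) (Function('E')(y) = Mul(Rational(-1, 5), Add(0, Mul(-1, y))) = Mul(Rational(-1, 5), Mul(-1, y)) = Mul(Rational(1, 5), y))
Mul(Mul(-68, Function('E')(7)), 62) = Mul(Mul(-68, Mul(Rational(1, 5), 7)), 62) = Mul(Mul(-68, Rational(7, 5)), 62) = Mul(Rational(-476, 5), 62) = Rational(-29512, 5)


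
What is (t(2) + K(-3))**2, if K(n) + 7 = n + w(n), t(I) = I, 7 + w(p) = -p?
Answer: 144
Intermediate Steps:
w(p) = -7 - p
K(n) = -14 (K(n) = -7 + (n + (-7 - n)) = -7 - 7 = -14)
(t(2) + K(-3))**2 = (2 - 14)**2 = (-12)**2 = 144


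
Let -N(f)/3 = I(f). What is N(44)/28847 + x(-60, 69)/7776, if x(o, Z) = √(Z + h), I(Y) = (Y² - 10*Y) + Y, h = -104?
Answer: -660/4121 + I*√35/7776 ≈ -0.16016 + 0.00076081*I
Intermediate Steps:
I(Y) = Y² - 9*Y
N(f) = -3*f*(-9 + f)
x(o, Z) = √(-104 + Z) (x(o, Z) = √(Z - 104) = √(-104 + Z))
N(44)/28847 + x(-60, 69)/7776 = (3*44*(9 - 1*44))/28847 + √(-104 + 69)/7776 = (3*44*(9 - 44))*(1/28847) + √(-35)*(1/7776) = (3*44*(-35))*(1/28847) + (I*√35)*(1/7776) = -4620*1/28847 + I*√35/7776 = -660/4121 + I*√35/7776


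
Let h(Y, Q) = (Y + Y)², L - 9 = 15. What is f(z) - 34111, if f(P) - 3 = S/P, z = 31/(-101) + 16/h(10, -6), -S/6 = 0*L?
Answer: -34108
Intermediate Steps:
L = 24 (L = 9 + 15 = 24)
h(Y, Q) = 4*Y² (h(Y, Q) = (2*Y)² = 4*Y²)
S = 0 (S = -0*24 = -6*0 = 0)
z = -674/2525 (z = 31/(-101) + 16/((4*10²)) = 31*(-1/101) + 16/((4*100)) = -31/101 + 16/400 = -31/101 + 16*(1/400) = -31/101 + 1/25 = -674/2525 ≈ -0.26693)
f(P) = 3 (f(P) = 3 + 0/P = 3 + 0 = 3)
f(z) - 34111 = 3 - 34111 = -34108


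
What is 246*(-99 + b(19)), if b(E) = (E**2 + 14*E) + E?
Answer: 134562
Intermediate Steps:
b(E) = E**2 + 15*E
246*(-99 + b(19)) = 246*(-99 + 19*(15 + 19)) = 246*(-99 + 19*34) = 246*(-99 + 646) = 246*547 = 134562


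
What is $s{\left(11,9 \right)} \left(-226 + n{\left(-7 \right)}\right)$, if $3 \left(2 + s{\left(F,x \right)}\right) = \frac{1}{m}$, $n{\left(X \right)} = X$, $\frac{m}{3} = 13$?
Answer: $\frac{54289}{117} \approx 464.01$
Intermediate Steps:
$m = 39$ ($m = 3 \cdot 13 = 39$)
$s{\left(F,x \right)} = - \frac{233}{117}$ ($s{\left(F,x \right)} = -2 + \frac{1}{3 \cdot 39} = -2 + \frac{1}{3} \cdot \frac{1}{39} = -2 + \frac{1}{117} = - \frac{233}{117}$)
$s{\left(11,9 \right)} \left(-226 + n{\left(-7 \right)}\right) = - \frac{233 \left(-226 - 7\right)}{117} = \left(- \frac{233}{117}\right) \left(-233\right) = \frac{54289}{117}$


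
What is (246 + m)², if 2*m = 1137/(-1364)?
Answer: 448834342401/7441984 ≈ 60311.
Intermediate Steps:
m = -1137/2728 (m = (1137/(-1364))/2 = (1137*(-1/1364))/2 = (½)*(-1137/1364) = -1137/2728 ≈ -0.41679)
(246 + m)² = (246 - 1137/2728)² = (669951/2728)² = 448834342401/7441984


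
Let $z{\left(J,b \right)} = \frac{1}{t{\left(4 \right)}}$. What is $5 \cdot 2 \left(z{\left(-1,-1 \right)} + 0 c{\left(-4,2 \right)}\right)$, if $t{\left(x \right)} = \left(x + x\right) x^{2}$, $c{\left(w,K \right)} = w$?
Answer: $\frac{5}{64} \approx 0.078125$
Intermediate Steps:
$t{\left(x \right)} = 2 x^{3}$ ($t{\left(x \right)} = 2 x x^{2} = 2 x^{3}$)
$z{\left(J,b \right)} = \frac{1}{128}$ ($z{\left(J,b \right)} = \frac{1}{2 \cdot 4^{3}} = \frac{1}{2 \cdot 64} = \frac{1}{128}$)
$5 \cdot 2 \left(z{\left(-1,-1 \right)} + 0 c{\left(-4,2 \right)}\right) = 5 \cdot 2 \left(\frac{1}{128} + 0 \left(-4\right)\right) = 10 \left(\frac{1}{128} + 0\right) = 10 \cdot \frac{1}{128} = \frac{5}{64}$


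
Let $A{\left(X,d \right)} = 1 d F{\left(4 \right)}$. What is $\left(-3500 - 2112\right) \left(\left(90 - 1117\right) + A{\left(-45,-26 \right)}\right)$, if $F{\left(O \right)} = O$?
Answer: $6347172$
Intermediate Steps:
$A{\left(X,d \right)} = 4 d$ ($A{\left(X,d \right)} = 1 d 4 = d 4 = 4 d$)
$\left(-3500 - 2112\right) \left(\left(90 - 1117\right) + A{\left(-45,-26 \right)}\right) = \left(-3500 - 2112\right) \left(\left(90 - 1117\right) + 4 \left(-26\right)\right) = - 5612 \left(-1027 - 104\right) = \left(-5612\right) \left(-1131\right) = 6347172$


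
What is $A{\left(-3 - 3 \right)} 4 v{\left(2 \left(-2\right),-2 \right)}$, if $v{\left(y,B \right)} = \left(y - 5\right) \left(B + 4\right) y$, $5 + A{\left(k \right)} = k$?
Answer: $-3168$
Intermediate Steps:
$A{\left(k \right)} = -5 + k$
$v{\left(y,B \right)} = y \left(-5 + y\right) \left(4 + B\right)$ ($v{\left(y,B \right)} = \left(-5 + y\right) \left(4 + B\right) y = y \left(-5 + y\right) \left(4 + B\right)$)
$A{\left(-3 - 3 \right)} 4 v{\left(2 \left(-2\right),-2 \right)} = \left(-5 - 6\right) 4 \cdot 2 \left(-2\right) \left(-20 - -10 + 4 \cdot 2 \left(-2\right) - 2 \cdot 2 \left(-2\right)\right) = \left(-5 - 6\right) 4 \left(- 4 \left(-20 + 10 + 4 \left(-4\right) - -8\right)\right) = \left(-11\right) 4 \left(- 4 \left(-20 + 10 - 16 + 8\right)\right) = - 44 \left(\left(-4\right) \left(-18\right)\right) = \left(-44\right) 72 = -3168$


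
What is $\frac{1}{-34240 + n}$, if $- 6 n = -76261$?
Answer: $- \frac{6}{129179} \approx -4.6447 \cdot 10^{-5}$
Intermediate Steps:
$n = \frac{76261}{6}$ ($n = \left(- \frac{1}{6}\right) \left(-76261\right) = \frac{76261}{6} \approx 12710.0$)
$\frac{1}{-34240 + n} = \frac{1}{-34240 + \frac{76261}{6}} = \frac{1}{- \frac{129179}{6}} = - \frac{6}{129179}$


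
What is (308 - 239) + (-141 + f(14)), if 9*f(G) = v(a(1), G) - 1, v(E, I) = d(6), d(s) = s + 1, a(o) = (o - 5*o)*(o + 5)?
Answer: -214/3 ≈ -71.333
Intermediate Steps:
a(o) = -4*o*(5 + o) (a(o) = (-4*o)*(5 + o) = -4*o*(5 + o))
d(s) = 1 + s
v(E, I) = 7 (v(E, I) = 1 + 6 = 7)
f(G) = ⅔ (f(G) = (7 - 1)/9 = (⅑)*6 = ⅔)
(308 - 239) + (-141 + f(14)) = (308 - 239) + (-141 + ⅔) = 69 - 421/3 = -214/3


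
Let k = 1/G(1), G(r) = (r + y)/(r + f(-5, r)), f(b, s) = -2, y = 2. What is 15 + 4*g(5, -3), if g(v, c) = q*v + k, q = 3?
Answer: 221/3 ≈ 73.667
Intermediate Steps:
G(r) = (2 + r)/(-2 + r) (G(r) = (r + 2)/(r - 2) = (2 + r)/(-2 + r))
k = -⅓ (k = 1/((2 + 1)/(-2 + 1)) = 1/(3/(-1)) = 1/(-1*3) = 1/(-3) = -⅓ ≈ -0.33333)
g(v, c) = -⅓ + 3*v (g(v, c) = 3*v - ⅓ = -⅓ + 3*v)
15 + 4*g(5, -3) = 15 + 4*(-⅓ + 3*5) = 15 + 4*(-⅓ + 15) = 15 + 4*(44/3) = 15 + 176/3 = 221/3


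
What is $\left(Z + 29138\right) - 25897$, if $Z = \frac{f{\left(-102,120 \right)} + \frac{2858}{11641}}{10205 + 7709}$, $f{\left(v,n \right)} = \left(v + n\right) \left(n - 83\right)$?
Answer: $\frac{337937882199}{104268437} \approx 3241.0$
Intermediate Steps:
$f{\left(v,n \right)} = \left(-83 + n\right) \left(n + v\right)$ ($f{\left(v,n \right)} = \left(n + v\right) \left(-83 + n\right) = \left(-83 + n\right) \left(n + v\right)$)
$Z = \frac{3877882}{104268437}$ ($Z = \frac{\left(120^{2} - 9960 - -8466 + 120 \left(-102\right)\right) + \frac{2858}{11641}}{10205 + 7709} = \frac{\left(14400 - 9960 + 8466 - 12240\right) + 2858 \cdot \frac{1}{11641}}{17914} = \left(666 + \frac{2858}{11641}\right) \frac{1}{17914} = \frac{7755764}{11641} \cdot \frac{1}{17914} = \frac{3877882}{104268437} \approx 0.037191$)
$\left(Z + 29138\right) - 25897 = \left(\frac{3877882}{104268437} + 29138\right) - 25897 = \frac{3038177595188}{104268437} - 25897 = \frac{337937882199}{104268437}$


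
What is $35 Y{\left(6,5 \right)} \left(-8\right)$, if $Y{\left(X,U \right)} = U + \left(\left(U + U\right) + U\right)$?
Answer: $-5600$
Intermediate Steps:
$Y{\left(X,U \right)} = 4 U$ ($Y{\left(X,U \right)} = U + \left(2 U + U\right) = U + 3 U = 4 U$)
$35 Y{\left(6,5 \right)} \left(-8\right) = 35 \cdot 4 \cdot 5 \left(-8\right) = 35 \cdot 20 \left(-8\right) = 700 \left(-8\right) = -5600$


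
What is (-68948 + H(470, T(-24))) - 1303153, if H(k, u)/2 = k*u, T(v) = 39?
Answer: -1335441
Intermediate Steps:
H(k, u) = 2*k*u (H(k, u) = 2*(k*u) = 2*k*u)
(-68948 + H(470, T(-24))) - 1303153 = (-68948 + 2*470*39) - 1303153 = (-68948 + 36660) - 1303153 = -32288 - 1303153 = -1335441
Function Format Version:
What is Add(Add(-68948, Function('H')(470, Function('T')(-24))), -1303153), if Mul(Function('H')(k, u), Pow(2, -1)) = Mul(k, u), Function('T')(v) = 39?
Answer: -1335441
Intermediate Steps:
Function('H')(k, u) = Mul(2, k, u) (Function('H')(k, u) = Mul(2, Mul(k, u)) = Mul(2, k, u))
Add(Add(-68948, Function('H')(470, Function('T')(-24))), -1303153) = Add(Add(-68948, Mul(2, 470, 39)), -1303153) = Add(Add(-68948, 36660), -1303153) = Add(-32288, -1303153) = -1335441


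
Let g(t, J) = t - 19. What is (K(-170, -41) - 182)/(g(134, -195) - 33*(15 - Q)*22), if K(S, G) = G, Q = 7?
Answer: 223/5693 ≈ 0.039171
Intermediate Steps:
g(t, J) = -19 + t
(K(-170, -41) - 182)/(g(134, -195) - 33*(15 - Q)*22) = (-41 - 182)/((-19 + 134) - 33*(15 - 1*7)*22) = -223/(115 - 33*(15 - 7)*22) = -223/(115 - 33*8*22) = -223/(115 - 264*22) = -223/(115 - 5808) = -223/(-5693) = -223*(-1/5693) = 223/5693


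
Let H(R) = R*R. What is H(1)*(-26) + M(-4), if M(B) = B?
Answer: -30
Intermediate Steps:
H(R) = R²
H(1)*(-26) + M(-4) = 1²*(-26) - 4 = 1*(-26) - 4 = -26 - 4 = -30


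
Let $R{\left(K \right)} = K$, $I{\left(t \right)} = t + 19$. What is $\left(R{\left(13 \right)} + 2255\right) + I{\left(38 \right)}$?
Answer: $2325$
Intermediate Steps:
$I{\left(t \right)} = 19 + t$
$\left(R{\left(13 \right)} + 2255\right) + I{\left(38 \right)} = \left(13 + 2255\right) + \left(19 + 38\right) = 2268 + 57 = 2325$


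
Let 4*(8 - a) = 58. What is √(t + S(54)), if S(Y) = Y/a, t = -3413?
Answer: I*√578201/13 ≈ 58.492*I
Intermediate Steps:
a = -13/2 (a = 8 - ¼*58 = 8 - 29/2 = -13/2 ≈ -6.5000)
S(Y) = -2*Y/13 (S(Y) = Y/(-13/2) = Y*(-2/13) = -2*Y/13)
√(t + S(54)) = √(-3413 - 2/13*54) = √(-3413 - 108/13) = √(-44477/13) = I*√578201/13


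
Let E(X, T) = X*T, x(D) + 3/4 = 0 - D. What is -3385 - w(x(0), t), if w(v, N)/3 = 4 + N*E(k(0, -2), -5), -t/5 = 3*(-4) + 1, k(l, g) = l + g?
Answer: -5047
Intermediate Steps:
k(l, g) = g + l
x(D) = -¾ - D (x(D) = -¾ + (0 - D) = -¾ - D)
E(X, T) = T*X
t = 55 (t = -5*(3*(-4) + 1) = -5*(-12 + 1) = -5*(-11) = 55)
w(v, N) = 12 + 30*N (w(v, N) = 3*(4 + N*(-5*(-2 + 0))) = 3*(4 + N*(-5*(-2))) = 3*(4 + N*10) = 3*(4 + 10*N) = 12 + 30*N)
-3385 - w(x(0), t) = -3385 - (12 + 30*55) = -3385 - (12 + 1650) = -3385 - 1*1662 = -3385 - 1662 = -5047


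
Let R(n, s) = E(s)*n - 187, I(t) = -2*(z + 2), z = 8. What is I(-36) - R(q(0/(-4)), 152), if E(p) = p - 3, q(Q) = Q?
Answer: 167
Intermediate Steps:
E(p) = -3 + p
I(t) = -20 (I(t) = -2*(8 + 2) = -2*10 = -20)
R(n, s) = -187 + n*(-3 + s) (R(n, s) = (-3 + s)*n - 187 = n*(-3 + s) - 187 = -187 + n*(-3 + s))
I(-36) - R(q(0/(-4)), 152) = -20 - (-187 + (0/(-4))*(-3 + 152)) = -20 - (-187 + (0*(-¼))*149) = -20 - (-187 + 0*149) = -20 - (-187 + 0) = -20 - 1*(-187) = -20 + 187 = 167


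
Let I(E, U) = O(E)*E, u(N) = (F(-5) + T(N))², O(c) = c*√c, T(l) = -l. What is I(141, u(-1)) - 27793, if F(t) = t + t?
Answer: -27793 + 19881*√141 ≈ 2.0828e+5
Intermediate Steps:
O(c) = c^(3/2)
F(t) = 2*t
u(N) = (-10 - N)² (u(N) = (2*(-5) - N)² = (-10 - N)²)
I(E, U) = E^(5/2) (I(E, U) = E^(3/2)*E = E^(5/2))
I(141, u(-1)) - 27793 = 141^(5/2) - 27793 = 19881*√141 - 27793 = -27793 + 19881*√141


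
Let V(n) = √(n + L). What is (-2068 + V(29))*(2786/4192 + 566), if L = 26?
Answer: -614055893/524 + 1187729*√55/2096 ≈ -1.1677e+6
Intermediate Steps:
V(n) = √(26 + n) (V(n) = √(n + 26) = √(26 + n))
(-2068 + V(29))*(2786/4192 + 566) = (-2068 + √(26 + 29))*(2786/4192 + 566) = (-2068 + √55)*(2786*(1/4192) + 566) = (-2068 + √55)*(1393/2096 + 566) = (-2068 + √55)*(1187729/2096) = -614055893/524 + 1187729*√55/2096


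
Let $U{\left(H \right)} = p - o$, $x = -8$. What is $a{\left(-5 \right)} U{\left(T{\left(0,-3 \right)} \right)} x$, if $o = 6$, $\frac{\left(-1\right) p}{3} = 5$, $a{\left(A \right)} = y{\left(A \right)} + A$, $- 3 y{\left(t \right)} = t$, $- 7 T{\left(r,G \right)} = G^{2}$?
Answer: $-560$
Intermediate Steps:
$T{\left(r,G \right)} = - \frac{G^{2}}{7}$
$y{\left(t \right)} = - \frac{t}{3}$
$a{\left(A \right)} = \frac{2 A}{3}$ ($a{\left(A \right)} = - \frac{A}{3} + A = \frac{2 A}{3}$)
$p = -15$ ($p = \left(-3\right) 5 = -15$)
$U{\left(H \right)} = -21$ ($U{\left(H \right)} = -15 - 6 = -21$)
$a{\left(-5 \right)} U{\left(T{\left(0,-3 \right)} \right)} x = \frac{2}{3} \left(-5\right) \left(-21\right) \left(-8\right) = \left(- \frac{10}{3}\right) \left(-21\right) \left(-8\right) = 70 \left(-8\right) = -560$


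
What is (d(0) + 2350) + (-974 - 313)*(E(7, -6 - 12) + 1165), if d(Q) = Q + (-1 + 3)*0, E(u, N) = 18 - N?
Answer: -1543337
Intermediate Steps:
d(Q) = Q (d(Q) = Q + 2*0 = Q + 0 = Q)
(d(0) + 2350) + (-974 - 313)*(E(7, -6 - 12) + 1165) = (0 + 2350) + (-974 - 313)*((18 - (-6 - 12)) + 1165) = 2350 - 1287*((18 - 1*(-18)) + 1165) = 2350 - 1287*((18 + 18) + 1165) = 2350 - 1287*(36 + 1165) = 2350 - 1287*1201 = 2350 - 1545687 = -1543337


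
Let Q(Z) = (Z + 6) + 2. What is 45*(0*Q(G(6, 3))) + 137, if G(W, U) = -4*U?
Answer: 137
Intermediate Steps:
Q(Z) = 8 + Z (Q(Z) = (6 + Z) + 2 = 8 + Z)
45*(0*Q(G(6, 3))) + 137 = 45*(0*(8 - 4*3)) + 137 = 45*(0*(8 - 12)) + 137 = 45*(0*(-4)) + 137 = 45*0 + 137 = 0 + 137 = 137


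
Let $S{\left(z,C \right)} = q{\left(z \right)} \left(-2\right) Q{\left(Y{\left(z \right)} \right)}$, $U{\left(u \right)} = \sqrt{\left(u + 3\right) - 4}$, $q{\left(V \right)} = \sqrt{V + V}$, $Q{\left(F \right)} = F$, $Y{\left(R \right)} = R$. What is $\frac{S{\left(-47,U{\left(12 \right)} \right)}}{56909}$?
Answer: $\frac{94 i \sqrt{94}}{56909} \approx 0.016014 i$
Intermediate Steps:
$q{\left(V \right)} = \sqrt{2} \sqrt{V}$ ($q{\left(V \right)} = \sqrt{2 V} = \sqrt{2} \sqrt{V}$)
$U{\left(u \right)} = \sqrt{-1 + u}$ ($U{\left(u \right)} = \sqrt{\left(3 + u\right) - 4} = \sqrt{-1 + u}$)
$S{\left(z,C \right)} = - 2 \sqrt{2} z^{\frac{3}{2}}$ ($S{\left(z,C \right)} = \sqrt{2} \sqrt{z} \left(-2\right) z = - 2 \sqrt{2} \sqrt{z} z = - 2 \sqrt{2} z^{\frac{3}{2}}$)
$\frac{S{\left(-47,U{\left(12 \right)} \right)}}{56909} = \frac{\left(-2\right) \sqrt{2} \left(-47\right)^{\frac{3}{2}}}{56909} = - 2 \sqrt{2} \left(- 47 i \sqrt{47}\right) \frac{1}{56909} = 94 i \sqrt{94} \cdot \frac{1}{56909} = \frac{94 i \sqrt{94}}{56909}$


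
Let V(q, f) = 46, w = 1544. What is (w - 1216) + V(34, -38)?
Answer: 374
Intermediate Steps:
(w - 1216) + V(34, -38) = (1544 - 1216) + 46 = 328 + 46 = 374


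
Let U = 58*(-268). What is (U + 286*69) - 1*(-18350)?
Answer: 22540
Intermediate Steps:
U = -15544
(U + 286*69) - 1*(-18350) = (-15544 + 286*69) - 1*(-18350) = (-15544 + 19734) + 18350 = 4190 + 18350 = 22540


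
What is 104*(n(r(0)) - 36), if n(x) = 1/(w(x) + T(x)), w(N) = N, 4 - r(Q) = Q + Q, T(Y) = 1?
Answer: -18616/5 ≈ -3723.2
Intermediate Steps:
r(Q) = 4 - 2*Q (r(Q) = 4 - (Q + Q) = 4 - 2*Q)
n(x) = 1/(1 + x) (n(x) = 1/(x + 1) = 1/(1 + x))
104*(n(r(0)) - 36) = 104*(1/(1 + (4 - 2*0)) - 36) = 104*(1/(1 + (4 + 0)) - 36) = 104*(1/(1 + 4) - 36) = 104*(1/5 - 36) = 104*(⅕ - 36) = 104*(-179/5) = -18616/5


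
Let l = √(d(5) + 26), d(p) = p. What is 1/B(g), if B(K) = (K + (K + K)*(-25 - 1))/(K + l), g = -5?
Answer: -1/51 + √31/255 ≈ 0.0022265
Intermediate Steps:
l = √31 (l = √(5 + 26) = √31 ≈ 5.5678)
B(K) = -51*K/(K + √31) (B(K) = (K + (K + K)*(-25 - 1))/(K + √31) = (K + (2*K)*(-26))/(K + √31) = (K - 52*K)/(K + √31) = (-51*K)/(K + √31) = -51*K/(K + √31))
1/B(g) = 1/(-51*(-5)/(-5 + √31)) = 1/(255/(-5 + √31)) = -1/51 + √31/255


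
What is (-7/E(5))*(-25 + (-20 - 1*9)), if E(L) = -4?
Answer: -189/2 ≈ -94.500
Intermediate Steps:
(-7/E(5))*(-25 + (-20 - 1*9)) = (-7/(-4))*(-25 + (-20 - 1*9)) = (-7*(-¼))*(-25 + (-20 - 9)) = 7*(-25 - 29)/4 = (7/4)*(-54) = -189/2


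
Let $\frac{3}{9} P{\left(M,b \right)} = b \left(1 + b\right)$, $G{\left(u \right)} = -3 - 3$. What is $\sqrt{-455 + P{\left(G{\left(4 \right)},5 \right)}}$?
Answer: $i \sqrt{365} \approx 19.105 i$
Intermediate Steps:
$G{\left(u \right)} = -6$ ($G{\left(u \right)} = -3 - 3 = -6$)
$P{\left(M,b \right)} = 3 b \left(1 + b\right)$
$\sqrt{-455 + P{\left(G{\left(4 \right)},5 \right)}} = \sqrt{-455 + 3 \cdot 5 \left(1 + 5\right)} = \sqrt{-455 + 3 \cdot 5 \cdot 6} = \sqrt{-455 + 90} = \sqrt{-365} = i \sqrt{365}$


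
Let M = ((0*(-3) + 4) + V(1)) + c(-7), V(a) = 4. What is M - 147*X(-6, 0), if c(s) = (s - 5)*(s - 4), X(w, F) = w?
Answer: 1022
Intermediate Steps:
c(s) = (-5 + s)*(-4 + s)
M = 140 (M = ((0*(-3) + 4) + 4) + (20 + (-7)² - 9*(-7)) = ((0 + 4) + 4) + (20 + 49 + 63) = (4 + 4) + 132 = 8 + 132 = 140)
M - 147*X(-6, 0) = 140 - 147*(-6) = 140 + 882 = 1022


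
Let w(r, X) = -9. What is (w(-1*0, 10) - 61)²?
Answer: 4900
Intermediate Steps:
(w(-1*0, 10) - 61)² = (-9 - 61)² = (-70)² = 4900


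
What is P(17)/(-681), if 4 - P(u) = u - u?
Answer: -4/681 ≈ -0.0058737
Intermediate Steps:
P(u) = 4 (P(u) = 4 - (u - u) = 4 - 1*0 = 4 + 0 = 4)
P(17)/(-681) = 4/(-681) = 4*(-1/681) = -4/681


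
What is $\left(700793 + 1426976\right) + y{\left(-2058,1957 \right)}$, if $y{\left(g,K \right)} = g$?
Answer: $2125711$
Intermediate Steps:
$\left(700793 + 1426976\right) + y{\left(-2058,1957 \right)} = \left(700793 + 1426976\right) - 2058 = 2127769 - 2058 = 2125711$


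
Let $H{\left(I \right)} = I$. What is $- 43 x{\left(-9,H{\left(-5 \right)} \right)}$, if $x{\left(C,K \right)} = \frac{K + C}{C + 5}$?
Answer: $- \frac{301}{2} \approx -150.5$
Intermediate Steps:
$x{\left(C,K \right)} = \frac{C + K}{5 + C}$
$- 43 x{\left(-9,H{\left(-5 \right)} \right)} = - 43 \frac{-9 - 5}{5 - 9} = - 43 \frac{1}{-4} \left(-14\right) = - 43 \left(\left(- \frac{1}{4}\right) \left(-14\right)\right) = \left(-43\right) \frac{7}{2} = - \frac{301}{2}$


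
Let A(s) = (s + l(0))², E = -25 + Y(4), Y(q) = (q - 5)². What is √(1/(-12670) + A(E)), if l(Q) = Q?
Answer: √92464633730/12670 ≈ 24.000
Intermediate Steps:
Y(q) = (-5 + q)²
E = -24 (E = -25 + (-5 + 4)² = -25 + (-1)² = -25 + 1 = -24)
A(s) = s² (A(s) = (s + 0)² = s²)
√(1/(-12670) + A(E)) = √(1/(-12670) + (-24)²) = √(-1/12670 + 576) = √(7297919/12670) = √92464633730/12670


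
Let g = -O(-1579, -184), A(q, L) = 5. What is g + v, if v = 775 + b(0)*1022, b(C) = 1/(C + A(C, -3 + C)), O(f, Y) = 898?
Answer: 407/5 ≈ 81.400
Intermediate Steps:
b(C) = 1/(5 + C) (b(C) = 1/(C + 5) = 1/(5 + C))
v = 4897/5 (v = 775 + 1022/(5 + 0) = 775 + 1022/5 = 4897/5 ≈ 979.40)
g = -898 (g = -1*898 = -898)
g + v = -898 + 4897/5 = 407/5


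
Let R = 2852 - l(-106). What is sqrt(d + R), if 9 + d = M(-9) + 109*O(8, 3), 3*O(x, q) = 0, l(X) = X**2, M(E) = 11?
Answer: I*sqrt(8382) ≈ 91.553*I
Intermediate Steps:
O(x, q) = 0 (O(x, q) = (1/3)*0 = 0)
d = 2 (d = -9 + (11 + 109*0) = -9 + (11 + 0) = -9 + 11 = 2)
R = -8384 (R = 2852 - 1*(-106)**2 = 2852 - 1*11236 = 2852 - 11236 = -8384)
sqrt(d + R) = sqrt(2 - 8384) = sqrt(-8382) = I*sqrt(8382)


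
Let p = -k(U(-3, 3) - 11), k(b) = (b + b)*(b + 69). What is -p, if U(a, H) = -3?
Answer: -1540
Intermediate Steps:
k(b) = 2*b*(69 + b) (k(b) = (2*b)*(69 + b) = 2*b*(69 + b))
p = 1540 (p = -2*(-3 - 11)*(69 + (-3 - 11)) = -2*(-14)*(69 - 14) = -2*(-14)*55 = -1*(-1540) = 1540)
-p = -1*1540 = -1540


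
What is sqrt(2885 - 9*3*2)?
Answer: sqrt(2831) ≈ 53.207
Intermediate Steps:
sqrt(2885 - 9*3*2) = sqrt(2885 - 27*2) = sqrt(2885 - 54) = sqrt(2831)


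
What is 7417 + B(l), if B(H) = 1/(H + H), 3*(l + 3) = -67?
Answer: 1127381/152 ≈ 7417.0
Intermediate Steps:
l = -76/3 (l = -3 + (⅓)*(-67) = -3 - 67/3 = -76/3 ≈ -25.333)
B(H) = 1/(2*H)
7417 + B(l) = 7417 + 1/(2*(-76/3)) = 7417 + (½)*(-3/76) = 7417 - 3/152 = 1127381/152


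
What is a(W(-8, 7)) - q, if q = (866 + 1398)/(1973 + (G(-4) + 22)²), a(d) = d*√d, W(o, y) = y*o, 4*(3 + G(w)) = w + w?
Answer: -1132/1131 - 112*I*√14 ≈ -1.0009 - 419.07*I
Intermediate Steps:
G(w) = -3 + w/2 (G(w) = -3 + (w + w)/4 = -3 + (2*w)/4 = -3 + w/2)
W(o, y) = o*y
a(d) = d^(3/2)
q = 1132/1131 (q = (866 + 1398)/(1973 + ((-3 + (½)*(-4)) + 22)²) = 2264/(1973 + ((-3 - 2) + 22)²) = 2264/(1973 + (-5 + 22)²) = 2264/(1973 + 17²) = 2264/(1973 + 289) = 2264/2262 = 2264*(1/2262) = 1132/1131 ≈ 1.0009)
a(W(-8, 7)) - q = (-8*7)^(3/2) - 1*1132/1131 = (-56)^(3/2) - 1132/1131 = -112*I*√14 - 1132/1131 = -1132/1131 - 112*I*√14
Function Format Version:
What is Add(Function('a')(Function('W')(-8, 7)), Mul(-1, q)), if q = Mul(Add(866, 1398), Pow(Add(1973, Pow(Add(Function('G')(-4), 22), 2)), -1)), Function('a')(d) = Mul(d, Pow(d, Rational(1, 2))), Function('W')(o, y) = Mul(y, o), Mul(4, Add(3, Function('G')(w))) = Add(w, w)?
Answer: Add(Rational(-1132, 1131), Mul(-112, I, Pow(14, Rational(1, 2)))) ≈ Add(-1.0009, Mul(-419.07, I))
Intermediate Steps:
Function('G')(w) = Add(-3, Mul(Rational(1, 2), w)) (Function('G')(w) = Add(-3, Mul(Rational(1, 4), Add(w, w))) = Add(-3, Mul(Rational(1, 4), Mul(2, w))) = Add(-3, Mul(Rational(1, 2), w)))
Function('W')(o, y) = Mul(o, y)
Function('a')(d) = Pow(d, Rational(3, 2))
q = Rational(1132, 1131) (q = Mul(Add(866, 1398), Pow(Add(1973, Pow(Add(Add(-3, Mul(Rational(1, 2), -4)), 22), 2)), -1)) = Mul(2264, Pow(Add(1973, Pow(Add(Add(-3, -2), 22), 2)), -1)) = Mul(2264, Pow(Add(1973, Pow(Add(-5, 22), 2)), -1)) = Mul(2264, Pow(Add(1973, Pow(17, 2)), -1)) = Mul(2264, Pow(Add(1973, 289), -1)) = Mul(2264, Pow(2262, -1)) = Mul(2264, Rational(1, 2262)) = Rational(1132, 1131) ≈ 1.0009)
Add(Function('a')(Function('W')(-8, 7)), Mul(-1, q)) = Add(Pow(Mul(-8, 7), Rational(3, 2)), Mul(-1, Rational(1132, 1131))) = Add(Pow(-56, Rational(3, 2)), Rational(-1132, 1131)) = Add(Mul(-112, I, Pow(14, Rational(1, 2))), Rational(-1132, 1131)) = Add(Rational(-1132, 1131), Mul(-112, I, Pow(14, Rational(1, 2))))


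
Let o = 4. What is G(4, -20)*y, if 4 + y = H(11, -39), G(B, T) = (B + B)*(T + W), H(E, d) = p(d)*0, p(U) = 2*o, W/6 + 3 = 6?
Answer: 64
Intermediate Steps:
W = 18 (W = -18 + 6*6 = -18 + 36 = 18)
p(U) = 8 (p(U) = 2*4 = 8)
H(E, d) = 0 (H(E, d) = 8*0 = 0)
G(B, T) = 2*B*(18 + T) (G(B, T) = (B + B)*(T + 18) = (2*B)*(18 + T) = 2*B*(18 + T))
y = -4 (y = -4 + 0 = -4)
G(4, -20)*y = (2*4*(18 - 20))*(-4) = (2*4*(-2))*(-4) = -16*(-4) = 64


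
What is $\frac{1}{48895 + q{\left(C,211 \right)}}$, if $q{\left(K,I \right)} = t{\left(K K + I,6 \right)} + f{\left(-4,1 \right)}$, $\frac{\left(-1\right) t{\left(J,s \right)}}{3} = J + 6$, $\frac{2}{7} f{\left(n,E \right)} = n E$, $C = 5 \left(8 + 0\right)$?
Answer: $\frac{1}{43430} \approx 2.3026 \cdot 10^{-5}$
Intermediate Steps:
$C = 40$ ($C = 5 \cdot 8 = 40$)
$f{\left(n,E \right)} = \frac{7 E n}{2}$ ($f{\left(n,E \right)} = \frac{7 n E}{2} = \frac{7 E n}{2}$)
$t{\left(J,s \right)} = -18 - 3 J$ ($t{\left(J,s \right)} = - 3 \left(J + 6\right) = - 3 \left(6 + J\right) = -18 - 3 J$)
$q{\left(K,I \right)} = -32 - 3 I - 3 K^{2}$ ($q{\left(K,I \right)} = \left(-18 - 3 \left(K K + I\right)\right) + \frac{7}{2} \cdot 1 \left(-4\right) = \left(-18 - 3 \left(K^{2} + I\right)\right) - 14 = \left(-18 - 3 \left(I + K^{2}\right)\right) - 14 = \left(-18 - \left(3 I + 3 K^{2}\right)\right) - 14 = \left(-18 - 3 I - 3 K^{2}\right) - 14 = -32 - 3 I - 3 K^{2}$)
$\frac{1}{48895 + q{\left(C,211 \right)}} = \frac{1}{48895 - \left(665 + 4800\right)} = \frac{1}{48895 - 5465} = \frac{1}{43430}$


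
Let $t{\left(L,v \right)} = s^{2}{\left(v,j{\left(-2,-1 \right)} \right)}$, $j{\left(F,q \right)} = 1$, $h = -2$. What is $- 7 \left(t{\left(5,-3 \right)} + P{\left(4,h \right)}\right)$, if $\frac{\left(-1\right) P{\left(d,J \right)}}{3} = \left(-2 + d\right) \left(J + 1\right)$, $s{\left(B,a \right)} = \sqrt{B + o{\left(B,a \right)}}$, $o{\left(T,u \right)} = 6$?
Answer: $-63$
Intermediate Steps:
$s{\left(B,a \right)} = \sqrt{6 + B}$ ($s{\left(B,a \right)} = \sqrt{B + 6} = \sqrt{6 + B}$)
$t{\left(L,v \right)} = 6 + v$ ($t{\left(L,v \right)} = \left(\sqrt{6 + v}\right)^{2} = 6 + v$)
$P{\left(d,J \right)} = - 3 \left(1 + J\right) \left(-2 + d\right)$ ($P{\left(d,J \right)} = - 3 \left(-2 + d\right) \left(J + 1\right) = - 3 \left(-2 + d\right) \left(1 + J\right) = - 3 \left(1 + J\right) \left(-2 + d\right)$)
$- 7 \left(t{\left(5,-3 \right)} + P{\left(4,h \right)}\right) = - 7 \left(\left(6 - 3\right) + \left(6 - 12 + 6 \left(-2\right) - \left(-6\right) 4\right)\right) = - 7 \left(3 + \left(6 - 12 - 12 + 24\right)\right) = - 7 \left(3 + 6\right) = \left(-7\right) 9 = -63$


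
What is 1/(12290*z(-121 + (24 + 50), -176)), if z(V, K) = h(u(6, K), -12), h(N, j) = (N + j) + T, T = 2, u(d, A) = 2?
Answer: -1/98320 ≈ -1.0171e-5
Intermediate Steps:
h(N, j) = 2 + N + j (h(N, j) = (N + j) + 2 = 2 + N + j)
z(V, K) = -8 (z(V, K) = 2 + 2 - 12 = -8)
1/(12290*z(-121 + (24 + 50), -176)) = 1/(12290*(-8)) = (1/12290)*(-1/8) = -1/98320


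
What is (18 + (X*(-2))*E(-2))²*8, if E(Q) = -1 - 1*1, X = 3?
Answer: 7200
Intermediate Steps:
E(Q) = -2 (E(Q) = -1 - 1 = -2)
(18 + (X*(-2))*E(-2))²*8 = (18 + (3*(-2))*(-2))²*8 = (18 - 6*(-2))²*8 = (18 + 12)²*8 = 30²*8 = 900*8 = 7200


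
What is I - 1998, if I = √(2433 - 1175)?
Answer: -1998 + √1258 ≈ -1962.5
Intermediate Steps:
I = √1258 ≈ 35.468
I - 1998 = √1258 - 1998 = -1998 + √1258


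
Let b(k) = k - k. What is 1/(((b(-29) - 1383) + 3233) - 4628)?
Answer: -1/2778 ≈ -0.00035997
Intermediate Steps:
b(k) = 0
1/(((b(-29) - 1383) + 3233) - 4628) = 1/(((0 - 1383) + 3233) - 4628) = 1/((-1383 + 3233) - 4628) = 1/(1850 - 4628) = 1/(-2778) = -1/2778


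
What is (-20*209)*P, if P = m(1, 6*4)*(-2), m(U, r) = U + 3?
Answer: 33440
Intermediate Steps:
m(U, r) = 3 + U
P = -8 (P = (3 + 1)*(-2) = 4*(-2) = -8)
(-20*209)*P = -20*209*(-8) = -4180*(-8) = 33440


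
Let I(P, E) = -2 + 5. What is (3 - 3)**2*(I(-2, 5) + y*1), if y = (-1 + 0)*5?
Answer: 0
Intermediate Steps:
I(P, E) = 3
y = -5 (y = -1*5 = -5)
(3 - 3)**2*(I(-2, 5) + y*1) = (3 - 3)**2*(3 - 5*1) = 0**2*(3 - 5) = 0*(-2) = 0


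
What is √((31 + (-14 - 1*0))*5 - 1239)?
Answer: I*√1154 ≈ 33.971*I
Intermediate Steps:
√((31 + (-14 - 1*0))*5 - 1239) = √((31 + (-14 + 0))*5 - 1239) = √((31 - 14)*5 - 1239) = √(17*5 - 1239) = √(85 - 1239) = √(-1154) = I*√1154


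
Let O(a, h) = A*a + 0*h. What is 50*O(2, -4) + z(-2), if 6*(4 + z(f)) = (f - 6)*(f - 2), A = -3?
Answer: -896/3 ≈ -298.67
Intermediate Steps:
z(f) = -4 + (-6 + f)*(-2 + f)/6 (z(f) = -4 + ((f - 6)*(f - 2))/6 = -4 + ((-6 + f)*(-2 + f))/6 = -4 + (-6 + f)*(-2 + f)/6)
O(a, h) = -3*a (O(a, h) = -3*a + 0*h = -3*a + 0 = -3*a)
50*O(2, -4) + z(-2) = 50*(-3*2) + (-2 - 4/3*(-2) + (⅙)*(-2)²) = 50*(-6) + (-2 + 8/3 + (⅙)*4) = -300 + (-2 + 8/3 + ⅔) = -300 + 4/3 = -896/3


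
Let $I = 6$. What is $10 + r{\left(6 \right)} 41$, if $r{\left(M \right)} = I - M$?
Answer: $10$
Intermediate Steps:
$r{\left(M \right)} = 6 - M$
$10 + r{\left(6 \right)} 41 = 10 + \left(6 - 6\right) 41 = 10 + 0 \cdot 41 = 10 + 0 = 10$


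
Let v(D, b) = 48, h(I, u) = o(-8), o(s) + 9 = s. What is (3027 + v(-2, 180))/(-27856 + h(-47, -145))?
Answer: -1025/9291 ≈ -0.11032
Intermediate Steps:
o(s) = -9 + s
h(I, u) = -17 (h(I, u) = -9 - 8 = -17)
(3027 + v(-2, 180))/(-27856 + h(-47, -145)) = (3027 + 48)/(-27856 - 17) = 3075/(-27873) = 3075*(-1/27873) = -1025/9291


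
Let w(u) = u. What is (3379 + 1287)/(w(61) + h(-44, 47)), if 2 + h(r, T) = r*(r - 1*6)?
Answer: 4666/2259 ≈ 2.0655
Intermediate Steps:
h(r, T) = -2 + r*(-6 + r) (h(r, T) = -2 + r*(r - 1*6) = -2 + r*(r - 6) = -2 + r*(-6 + r))
(3379 + 1287)/(w(61) + h(-44, 47)) = (3379 + 1287)/(61 + (-2 + (-44)**2 - 6*(-44))) = 4666/(61 + (-2 + 1936 + 264)) = 4666/(61 + 2198) = 4666/2259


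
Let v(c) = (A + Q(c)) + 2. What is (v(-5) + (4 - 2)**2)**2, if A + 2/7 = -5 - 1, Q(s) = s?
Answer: 1369/49 ≈ 27.939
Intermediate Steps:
A = -44/7 (A = -2/7 + (-5 - 1) = -2/7 - 6 = -44/7 ≈ -6.2857)
v(c) = -30/7 + c (v(c) = (-44/7 + c) + 2 = -30/7 + c)
(v(-5) + (4 - 2)**2)**2 = ((-30/7 - 5) + (4 - 2)**2)**2 = (-65/7 + 2**2)**2 = (-65/7 + 4)**2 = (-37/7)**2 = 1369/49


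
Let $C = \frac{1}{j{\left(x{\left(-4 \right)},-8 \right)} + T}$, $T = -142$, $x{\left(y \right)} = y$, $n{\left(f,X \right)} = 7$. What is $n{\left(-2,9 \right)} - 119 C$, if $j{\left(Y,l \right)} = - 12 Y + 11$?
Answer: $\frac{700}{83} \approx 8.4337$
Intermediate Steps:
$j{\left(Y,l \right)} = 11 - 12 Y$
$C = - \frac{1}{83}$ ($C = \frac{1}{\left(11 - -48\right) - 142} = \frac{1}{\left(11 + 48\right) - 142} = \frac{1}{59 - 142} = \frac{1}{-83} = - \frac{1}{83} \approx -0.012048$)
$n{\left(-2,9 \right)} - 119 C = 7 - - \frac{119}{83} = 7 + \frac{119}{83} = \frac{700}{83}$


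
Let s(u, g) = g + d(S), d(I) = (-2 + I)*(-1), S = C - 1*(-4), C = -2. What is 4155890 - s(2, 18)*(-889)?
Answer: 4171892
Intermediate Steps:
S = 2 (S = -2 - 1*(-4) = -2 + 4 = 2)
d(I) = 2 - I
s(u, g) = g (s(u, g) = g + (2 - 1*2) = g + (2 - 2) = g + 0 = g)
4155890 - s(2, 18)*(-889) = 4155890 - 18*(-889) = 4155890 - 1*(-16002) = 4155890 + 16002 = 4171892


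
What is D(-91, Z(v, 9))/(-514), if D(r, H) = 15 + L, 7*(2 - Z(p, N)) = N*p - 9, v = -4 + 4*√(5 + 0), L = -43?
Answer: 14/257 ≈ 0.054475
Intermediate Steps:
v = -4 + 4*√5 ≈ 4.9443
Z(p, N) = 23/7 - N*p/7 (Z(p, N) = 2 - (N*p - 9)/7 = 2 - (-9 + N*p)/7 = 2 + (9/7 - N*p/7) = 23/7 - N*p/7)
D(r, H) = -28 (D(r, H) = 15 - 43 = -28)
D(-91, Z(v, 9))/(-514) = -28/(-514) = -28*(-1/514) = 14/257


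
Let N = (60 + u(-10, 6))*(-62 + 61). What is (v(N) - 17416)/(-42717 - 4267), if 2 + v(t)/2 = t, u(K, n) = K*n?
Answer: 4355/11746 ≈ 0.37076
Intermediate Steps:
N = 0 (N = (60 - 10*6)*(-62 + 61) = (60 - 60)*(-1) = 0*(-1) = 0)
v(t) = -4 + 2*t
(v(N) - 17416)/(-42717 - 4267) = ((-4 + 2*0) - 17416)/(-42717 - 4267) = ((-4 + 0) - 17416)/(-46984) = (-4 - 17416)*(-1/46984) = -17420*(-1/46984) = 4355/11746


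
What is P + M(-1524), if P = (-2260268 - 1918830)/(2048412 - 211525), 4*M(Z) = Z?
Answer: -704033045/1836887 ≈ -383.27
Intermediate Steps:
M(Z) = Z/4
P = -4179098/1836887 ≈ -2.2751
P + M(-1524) = -4179098/1836887 + (¼)*(-1524) = -4179098/1836887 - 381 = -704033045/1836887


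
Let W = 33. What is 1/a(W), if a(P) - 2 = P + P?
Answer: 1/68 ≈ 0.014706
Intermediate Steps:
a(P) = 2 + 2*P (a(P) = 2 + (P + P) = 2 + 2*P)
1/a(W) = 1/(2 + 2*33) = 1/(2 + 66) = 1/68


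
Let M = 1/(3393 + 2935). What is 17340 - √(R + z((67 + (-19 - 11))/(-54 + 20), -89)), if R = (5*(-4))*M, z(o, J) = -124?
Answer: 17340 - 3*I*√34482854/1582 ≈ 17340.0 - 11.136*I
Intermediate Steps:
M = 1/6328 ≈ 0.00015803
R = -5/1582 (R = (5*(-4))*(1/6328) = -20*1/6328 = -5/1582 ≈ -0.0031606)
17340 - √(R + z((67 + (-19 - 11))/(-54 + 20), -89)) = 17340 - √(-5/1582 - 124) = 17340 - √(-196173/1582) = 17340 - 3*I*√34482854/1582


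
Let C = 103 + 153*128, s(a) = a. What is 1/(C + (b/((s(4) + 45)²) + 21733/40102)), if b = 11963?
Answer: 13754986/270870398119 ≈ 5.0781e-5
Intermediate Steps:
C = 19687 (C = 103 + 19584 = 19687)
1/(C + (b/((s(4) + 45)²) + 21733/40102)) = 1/(19687 + (11963/((4 + 45)²) + 21733/40102)) = 1/(19687 + (11963/(49²) + 21733*(1/40102))) = 1/(19687 + (11963/2401 + 21733/40102)) = 1/(19687 + (11963*(1/2401) + 21733/40102)) = 1/(19687 + (1709/343 + 21733/40102)) = 1/(19687 + 75988737/13754986) = 1/(270870398119/13754986) = 13754986/270870398119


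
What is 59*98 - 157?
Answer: 5625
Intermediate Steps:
59*98 - 157 = 5782 - 157 = 5625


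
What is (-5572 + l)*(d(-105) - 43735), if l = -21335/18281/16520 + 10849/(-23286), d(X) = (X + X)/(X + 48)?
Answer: 57124656273915138155/234414045544 ≈ 2.4369e+8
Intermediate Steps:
d(X) = 2*X/(48 + X) (d(X) = (2*X)/(48 + X) = 2*X/(48 + X))
l = -327691780669/703242136632 (l = -21335*1/18281*(1/16520) + 10849*(-1/23286) = -21335/18281*1/16520 - 10849/23286 = -4267/60400424 - 10849/23286 = -327691780669/703242136632 ≈ -0.46597)
(-5572 + l)*(d(-105) - 43735) = (-5572 - 327691780669/703242136632)*(2*(-105)/(48 - 105) - 43735) = -3918792877094173*(2*(-105)/(-57) - 43735)/703242136632 = -3918792877094173*(2*(-105)*(-1/57) - 43735)/703242136632 = -3918792877094173*(70/19 - 43735)/703242136632 = -3918792877094173/703242136632*(-830895/19) = 57124656273915138155/234414045544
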